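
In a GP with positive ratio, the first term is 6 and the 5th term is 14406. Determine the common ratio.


r^(n-1) = aₙ/a₁
r^4 = 14406/6 = 2401
r = 2401^(1/4)
= ±7; taking r > 0 gives r = 7

r = 7


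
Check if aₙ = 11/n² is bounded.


a₁ = 11, a₂ = 11/4, a₃ = 11/9, ...
0 < aₙ ≤ 11 for all n ≥ 1
The sequence IS bounded

Bounded (0 < aₙ ≤ 11)


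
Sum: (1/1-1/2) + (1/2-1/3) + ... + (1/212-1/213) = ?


Telescoping: adjacent terms cancel.
= 1/1 - 1/213
= 1 - 1/213 = 212/213

Sum = 212/213


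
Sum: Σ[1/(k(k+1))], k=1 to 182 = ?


1/(k(k+1)) = 1/k - 1/(k+1) (partial fractions)
Telescoping: Σ = 1 - 1/183 = 182/183

Sum = 182/183


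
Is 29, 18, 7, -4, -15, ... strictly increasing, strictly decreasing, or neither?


Differences: -11, -11, -11, -11
All differences < 0 → strictly DECREASING

Monotonically decreasing


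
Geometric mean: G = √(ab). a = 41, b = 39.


GM = √(41×39) = √1599 = 39.9875

GM = 39.9875


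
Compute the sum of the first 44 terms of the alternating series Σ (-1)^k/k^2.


S = -1 + 1/4 - 1/9 + 1/16 - 1/25 + 1/36 - 1/49 + 1/64 ± ...
= -0.8222
(Full series converges to -π²/12 ≈ -0.8225)

S_44 = -0.8222


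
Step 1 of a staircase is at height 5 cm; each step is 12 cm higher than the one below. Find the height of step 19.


aₙ = a₁ + (n-1)d
= 5 + (19-1)×12
= 5 + 216
= 221

a_19 = 221


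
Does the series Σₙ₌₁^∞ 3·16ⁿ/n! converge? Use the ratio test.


aₙ = 3·16^n/n!
a_{n+1}/aₙ = 16^(n+1)/(n+1)! × n!/16^n  (constant 3 cancels)
= 16/(n+1)
L = lim(n→∞) 16/(n+1) = 0
L < 1 → series CONVERGES

Converges (ratio test: L = 0 < 1)


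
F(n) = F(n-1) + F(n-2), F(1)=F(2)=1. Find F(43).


Fibonacci sequence: 1, 1, 2, 3, 5, 8, 13, 21, 34, 55, 89, ...
F(43) = 433494437

F(43) = 433494437


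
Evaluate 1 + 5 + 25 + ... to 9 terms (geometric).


Sₙ = 1×(5^9 - 1)/(5 - 1)
= 1×(1953125 - 1)/4
= 1×1953124/4
= 488281

S_9 = 488281


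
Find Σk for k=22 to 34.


Σₖ₌22^34 k = Σₖ₌₁^34 k − Σₖ₌₁^21 k
= 34·35/2 − 21·22/2
= 595 − 231 = 364

Σk = 364


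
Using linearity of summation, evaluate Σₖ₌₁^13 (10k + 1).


Σ(10k+1) = 10·Σk + 1·n
= 10·91 + 1·13
= 910 + 13 = 923

Σ = 923


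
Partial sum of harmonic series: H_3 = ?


H_3 = 1/1 + 1/2 + 1/3
= 11/6
≈ 1.8333

H_3 = 11/6 ≈ 1.8333


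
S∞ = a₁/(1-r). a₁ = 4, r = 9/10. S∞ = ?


S∞ = a₁/(1-r) = 4/(1 - 9/10)
= 4/(1/10)
= 40

S∞ = 40


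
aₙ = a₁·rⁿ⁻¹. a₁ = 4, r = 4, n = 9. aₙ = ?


aₙ = a₁·r^(n-1)
= 4×4^8
= 4×65536
= 262144

a_9 = 262144


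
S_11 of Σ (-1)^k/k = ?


S = -1 + 1/2 - 1/3 + 1/4 - 1/5 + 1/6 - 1/7 + 1/8 ± ...
= -0.7365
(Full series converges to -ln(2) ≈ -0.6931)

S_11 = -0.7365


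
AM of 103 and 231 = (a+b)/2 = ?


AM = (103 + 231)/2 = 334/2 = 167

AM = 167


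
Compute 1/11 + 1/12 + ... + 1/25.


Σₖ₌11^25 1/k = 1/11 + 1/12 + 1/13 + ... + 1/25
= 23745735331/26771144400
≈ 0.887

Sum = 23745735331/26771144400 ≈ 0.887


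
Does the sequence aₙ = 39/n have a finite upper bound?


a₁ = 39, a₂ = 39/2, a₃ = 39/3, ...
0 < aₙ ≤ 39 for all n ≥ 1
Lower bound: 0, Upper bound: 39
The sequence IS bounded

Bounded (0 < aₙ ≤ 39)


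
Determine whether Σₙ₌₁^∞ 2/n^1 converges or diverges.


p-series test: Σ c/n^p converges if p > 1, diverges if p ≤ 1 (constant c > 0 doesn't affect convergence).
p = 1
1 ≤ 1 → DIVERGES

Diverges (p = 1 ≤ 1)


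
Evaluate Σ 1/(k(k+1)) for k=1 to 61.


1/(k(k+1)) = 1/k - 1/(k+1) (partial fractions)
Telescoping: Σ = 1 - 1/62 = 61/62

Sum = 61/62


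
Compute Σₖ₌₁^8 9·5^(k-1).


Sₙ = 9×(5^8 - 1)/(5 - 1)
= 9×(390625 - 1)/4
= 9×390624/4
= 878904

S_8 = 878904


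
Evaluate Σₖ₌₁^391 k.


n(n+1)/2 = 391×392/2 = 153272/2 = 76636

Σk = 76636


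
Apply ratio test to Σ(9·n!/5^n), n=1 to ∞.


aₙ = 9·n!/5^n
a_{n+1}/aₙ = (n+1)!/5^(n+1) × 5^n/n!  (constant 9 cancels)
= (n+1)/5
L = lim(n→∞) (n+1)/5 = ∞
L > 1 → series DIVERGES

Diverges (ratio test: L = ∞ > 1)


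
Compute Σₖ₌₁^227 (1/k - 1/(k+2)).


Telescoping with gap 2: two head and two tail terms survive.
= (1 + 1/2) - (1/228 + 1/229)
= 3/2 - 1/228 - 1/229 = 77861/52212

Sum = 77861/52212


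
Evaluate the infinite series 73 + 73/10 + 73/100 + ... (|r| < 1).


S∞ = a₁/(1-r) = 73/(1 - 1/10)
= 73/(9/10)
= 730/9

S∞ = 730/9


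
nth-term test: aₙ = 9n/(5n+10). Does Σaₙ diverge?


lim(n→∞) 9n/(5n+10) = 9/5 = 9/5  (divide numerator and denominator by n)
lim aₙ = 9/5 ≠ 0 → series DIVERGES

Diverges (lim aₙ = 9/5 ≠ 0)


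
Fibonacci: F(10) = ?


Fibonacci sequence: 1, 1, 2, 3, 5, 8, 13, 21, 34, 55
F(10) = 55

F(10) = 55


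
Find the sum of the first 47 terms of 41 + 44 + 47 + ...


aₙ = 41 + (47-1)×3 = 179
Sₙ = n(a₁+aₙ)/2 = 47×(41+179)/2
= 47×220/2 = 5170

S_47 = 5170


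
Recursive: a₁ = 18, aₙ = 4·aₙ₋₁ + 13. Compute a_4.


Computing step by step:
a_1 = 18
a_2 = 85
a_3 = 353
a_4 = 1425


a_4 = 1425


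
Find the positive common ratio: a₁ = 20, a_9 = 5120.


r^(n-1) = aₙ/a₁
r^8 = 5120/20 = 256
r = 256^(1/8)
= ±2; taking r > 0 gives r = 2

r = 2


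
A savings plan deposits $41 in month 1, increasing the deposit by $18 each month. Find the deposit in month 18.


aₙ = a₁ + (n-1)d
= 41 + (18-1)×18
= 41 + 306
= 347

a_18 = 347


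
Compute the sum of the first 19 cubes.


n(n+1)/2 = 19×20/2 = 190
Σk³ = 190² = 36100

Σk³ = 36100


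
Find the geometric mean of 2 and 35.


GM = √(2×35) = √70 = 8.3666

GM = 8.3666


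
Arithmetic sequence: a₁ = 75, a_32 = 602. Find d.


d = (aₙ - a₁)/(n-1)
= (602 - 75)/(32-1)
= 527/31 = 17

d = 17


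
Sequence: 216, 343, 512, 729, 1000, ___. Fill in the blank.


Pattern: perfect cubes: n³
Terms: 216, 343, 512, 729, 1000
Next term = 1331

Next term = 1331


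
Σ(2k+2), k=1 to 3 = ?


Σ(2k+2) = 2·Σk + 2·n
= 2·6 + 2·3
= 12 + 6 = 18

Σ = 18


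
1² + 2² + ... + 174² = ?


n = 174
n(n+1)(2n+1)/6 = 174×175×349/6
= 10627050/6 = 1771175

Σk² = 1771175


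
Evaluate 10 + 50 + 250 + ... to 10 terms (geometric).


Sₙ = 10×(5^10 - 1)/(5 - 1)
= 10×(9765625 - 1)/4
= 10×9765624/4
= 24414060

S_10 = 24414060


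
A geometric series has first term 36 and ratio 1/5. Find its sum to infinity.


S∞ = a₁/(1-r) = 36/(1 - 1/5)
= 36/(4/5)
= 45

S∞ = 45


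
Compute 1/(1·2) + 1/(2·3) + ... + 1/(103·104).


1/(k(k+1)) = 1/k - 1/(k+1) (partial fractions)
Telescoping: Σ = 1 - 1/104 = 103/104

Sum = 103/104


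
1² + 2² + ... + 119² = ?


n = 119
n(n+1)(2n+1)/6 = 119×120×239/6
= 3412920/6 = 568820

Σk² = 568820


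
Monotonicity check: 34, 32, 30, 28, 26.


Differences: -2, -2, -2, -2
All differences < 0 → strictly DECREASING

Monotonically decreasing


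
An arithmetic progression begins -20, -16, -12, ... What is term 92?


aₙ = a₁ + (n-1)d
= -20 + (92-1)×4
= -20 + 364
= 344

a_92 = 344


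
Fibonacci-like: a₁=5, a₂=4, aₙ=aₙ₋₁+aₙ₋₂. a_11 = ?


Computing iteratively: 5, 4, 9, 13, 22, 35, 57, 92, 149, 241, 390
a_11 = 390

a_11 = 390


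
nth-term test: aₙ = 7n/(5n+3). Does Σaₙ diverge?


lim(n→∞) 7n/(5n+3) = 7/5 = 7/5  (divide numerator and denominator by n)
lim aₙ = 7/5 ≠ 0 → series DIVERGES

Diverges (lim aₙ = 7/5 ≠ 0)


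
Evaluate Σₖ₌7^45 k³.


Σₖ₌7^45 k³ = [45·46/2]² − [6·7/2]²
= 1071225 − 441 = 1070784

Σk³ = 1070784


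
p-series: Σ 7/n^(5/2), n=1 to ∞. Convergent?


p-series test: Σ c/n^p converges if p > 1, diverges if p ≤ 1 (constant c > 0 doesn't affect convergence).
p = 5/2
5/2 > 1 → CONVERGES

Converges (p = 5/2 > 1)


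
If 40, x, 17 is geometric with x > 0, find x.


GM = √(40×17) = √680 = 26.0768

GM = 26.0768


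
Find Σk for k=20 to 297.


Σₖ₌20^297 k = Σₖ₌₁^297 k − Σₖ₌₁^19 k
= 297·298/2 − 19·20/2
= 44253 − 190 = 44063

Σk = 44063


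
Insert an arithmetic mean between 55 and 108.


AM = (55 + 108)/2 = 163/2 = 81.5

AM = 81.5


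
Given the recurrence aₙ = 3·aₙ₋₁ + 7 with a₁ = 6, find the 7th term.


Computing step by step:
a_1 = 6
a_2 = 25
a_3 = 82
a_4 = 253
a_5 = 766
a_6 = 2305
a_7 = 6922


a_7 = 6922


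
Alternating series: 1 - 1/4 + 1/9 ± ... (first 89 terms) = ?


S = 1 - 1/4 + 1/9 - 1/16 + 1/25 - 1/36 + 1/49 - 1/64 ± ...
= 0.8225
(Full series converges to +π²/12 ≈ +0.8225)

S_89 = 0.8225


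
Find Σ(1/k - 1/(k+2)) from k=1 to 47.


Telescoping with gap 2: two head and two tail terms survive.
= (1 + 1/2) - (1/48 + 1/49)
= 3/2 - 1/48 - 1/49 = 3431/2352

Sum = 3431/2352


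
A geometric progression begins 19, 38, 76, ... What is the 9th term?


aₙ = a₁·r^(n-1)
= 19×2^8
= 19×256
= 4864

a_9 = 4864


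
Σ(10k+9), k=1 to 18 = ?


Σ(10k+9) = 10·Σk + 9·n
= 10·171 + 9·18
= 1710 + 162 = 1872

Σ = 1872


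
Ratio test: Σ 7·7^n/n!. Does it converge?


aₙ = 7·7^n/n!
a_{n+1}/aₙ = 7^(n+1)/(n+1)! × n!/7^n  (constant 7 cancels)
= 7/(n+1)
L = lim(n→∞) 7/(n+1) = 0
L < 1 → series CONVERGES

Converges (ratio test: L = 0 < 1)


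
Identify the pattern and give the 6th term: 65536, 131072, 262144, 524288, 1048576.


Pattern: powers of 2: 2ⁿ
Terms: 65536, 131072, 262144, 524288, 1048576
Next term = 2097152

Next term = 2097152


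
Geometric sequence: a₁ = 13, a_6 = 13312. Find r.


r^(n-1) = aₙ/a₁
r^5 = 13312/13 = 1024
r = 1024^(1/5)
= 4

r = 4


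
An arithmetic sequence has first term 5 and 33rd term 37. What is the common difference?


d = (aₙ - a₁)/(n-1)
= (37 - 5)/(33-1)
= 32/32 = 1

d = 1


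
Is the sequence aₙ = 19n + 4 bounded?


aₙ = 19n + 4 → as n→∞, aₙ→∞
No finite upper bound exists
The sequence is UNBOUNDED

Unbounded (aₙ → ∞ as n → ∞)


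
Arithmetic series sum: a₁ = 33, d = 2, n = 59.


aₙ = 33 + (59-1)×2 = 149
Sₙ = n(a₁+aₙ)/2 = 59×(33+149)/2
= 59×182/2 = 5369

S_59 = 5369


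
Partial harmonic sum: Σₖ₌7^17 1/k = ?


Σₖ₌7^17 1/k = 1/7 + 1/8 + 1/9 + ... + 1/17
= 2424847/2450448
≈ 0.9896

Sum = 2424847/2450448 ≈ 0.9896


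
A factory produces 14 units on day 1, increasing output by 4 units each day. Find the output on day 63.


aₙ = a₁ + (n-1)d
= 14 + (63-1)×4
= 14 + 248
= 262

a_63 = 262


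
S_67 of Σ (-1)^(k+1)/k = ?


S = 1 - 1/2 + 1/3 - 1/4 + 1/5 - 1/6 + 1/7 - 1/8 ± ...
= 0.7006
(Full series converges to +ln(2) ≈ +0.6931)

S_67 = 0.7006


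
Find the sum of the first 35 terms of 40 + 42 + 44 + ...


aₙ = 40 + (35-1)×2 = 108
Sₙ = n(a₁+aₙ)/2 = 35×(40+108)/2
= 35×148/2 = 2590

S_35 = 2590


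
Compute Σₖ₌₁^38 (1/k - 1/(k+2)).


Telescoping with gap 2: two head and two tail terms survive.
= (1 + 1/2) - (1/39 + 1/40)
= 3/2 - 1/39 - 1/40 = 2261/1560

Sum = 2261/1560


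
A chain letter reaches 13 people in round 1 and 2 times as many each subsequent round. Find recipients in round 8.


aₙ = a₁·r^(n-1)
= 13×2^7
= 13×128
= 1664

a_8 = 1664


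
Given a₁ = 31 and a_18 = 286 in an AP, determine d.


d = (aₙ - a₁)/(n-1)
= (286 - 31)/(18-1)
= 255/17 = 15

d = 15


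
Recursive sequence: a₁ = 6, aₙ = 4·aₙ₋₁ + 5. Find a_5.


Computing step by step:
a_1 = 6
a_2 = 29
a_3 = 121
a_4 = 489
a_5 = 1961


a_5 = 1961


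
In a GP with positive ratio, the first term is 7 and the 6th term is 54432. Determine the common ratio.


r^(n-1) = aₙ/a₁
r^5 = 54432/7 = 7776
r = 7776^(1/5)
= 6

r = 6


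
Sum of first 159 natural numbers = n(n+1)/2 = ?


n(n+1)/2 = 159×160/2 = 25440/2 = 12720

Σk = 12720


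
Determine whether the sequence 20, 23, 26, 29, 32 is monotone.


Differences: 3, 3, 3, 3
All differences > 0 → strictly INCREASING

Monotonically increasing


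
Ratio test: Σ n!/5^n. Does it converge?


aₙ = n!/5^n
a_{n+1}/aₙ = (n+1)!/5^(n+1) × 5^n/n!
= (n+1)/5
L = lim(n→∞) (n+1)/5 = ∞
L > 1 → series DIVERGES

Diverges (ratio test: L = ∞ > 1)


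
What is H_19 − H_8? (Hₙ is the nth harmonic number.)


Σₖ₌9^19 1/k = 1/9 + 1/10 + 1/11 + ... + 1/19
= 12879365/15519504
≈ 0.8299

Sum = 12879365/15519504 ≈ 0.8299


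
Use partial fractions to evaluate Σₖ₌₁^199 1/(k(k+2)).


1/(k(k+2)) = (1/2)·(1/k - 1/(k+2)) (partial fractions)
Telescoping: Σ = (1/2)·(1 + 1/2 - 1/200 - 1/201) = 59899/80400

Sum = 59899/80400


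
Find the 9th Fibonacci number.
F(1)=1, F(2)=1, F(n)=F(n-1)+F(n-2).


Fibonacci sequence: 1, 1, 2, 3, 5, 8, 13, 21, 34
F(9) = 34

F(9) = 34


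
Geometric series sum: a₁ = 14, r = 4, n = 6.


Sₙ = 14×(4^6 - 1)/(4 - 1)
= 14×(4096 - 1)/3
= 14×4095/3
= 19110

S_6 = 19110


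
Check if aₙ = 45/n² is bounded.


a₁ = 45, a₂ = 45/4, a₃ = 45/9, ...
0 < aₙ ≤ 45 for all n ≥ 1
The sequence IS bounded

Bounded (0 < aₙ ≤ 45)


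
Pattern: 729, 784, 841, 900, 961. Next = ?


Pattern: perfect squares: n²
Terms: 729, 784, 841, 900, 961
Next term = 1024

Next term = 1024


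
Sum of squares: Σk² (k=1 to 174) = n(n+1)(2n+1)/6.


n = 174
n(n+1)(2n+1)/6 = 174×175×349/6
= 10627050/6 = 1771175

Σk² = 1771175


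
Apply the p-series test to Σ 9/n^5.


p-series test: Σ c/n^p converges if p > 1, diverges if p ≤ 1 (constant c > 0 doesn't affect convergence).
p = 5
5 > 1 → CONVERGES

Converges (p = 5 > 1)


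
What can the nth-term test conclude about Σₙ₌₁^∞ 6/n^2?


lim(n→∞) 6/n^2 = 0
lim aₙ = 0 → nth-term test is INCONCLUSIVE
(Need other tests; this is actually a convergent p-series with p=2 > 1)

Inconclusive (lim aₙ = 0; need another test)


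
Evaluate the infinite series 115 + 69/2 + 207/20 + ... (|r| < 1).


S∞ = a₁/(1-r) = 115/(1 - 3/10)
= 115/(7/10)
= 1150/7

S∞ = 1150/7


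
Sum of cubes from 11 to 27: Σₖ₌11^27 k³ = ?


Σₖ₌11^27 k³ = [27·28/2]² − [10·11/2]²
= 142884 − 3025 = 139859

Σk³ = 139859


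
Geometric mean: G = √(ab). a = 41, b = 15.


GM = √(41×15) = √615 = 24.7992

GM = 24.7992


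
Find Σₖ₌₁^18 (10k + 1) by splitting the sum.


Σ(10k+1) = 10·Σk + 1·n
= 10·171 + 1·18
= 1710 + 18 = 1728

Σ = 1728


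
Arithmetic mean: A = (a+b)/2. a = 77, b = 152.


AM = (77 + 152)/2 = 229/2 = 114.5

AM = 114.5


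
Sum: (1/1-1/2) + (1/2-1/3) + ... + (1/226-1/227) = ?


Telescoping: adjacent terms cancel.
= 1/1 - 1/227
= 1 - 1/227 = 226/227

Sum = 226/227


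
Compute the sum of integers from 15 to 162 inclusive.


Σₖ₌15^162 k = Σₖ₌₁^162 k − Σₖ₌₁^14 k
= 162·163/2 − 14·15/2
= 13203 − 105 = 13098

Σk = 13098


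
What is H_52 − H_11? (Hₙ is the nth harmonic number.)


Σₖ₌12^52 1/k = 1/12 + 1/13 + 1/14 + ... + 1/52
= 4704865876296592668539/3099044504245996706400
≈ 1.5182

Sum = 4704865876296592668539/3099044504245996706400 ≈ 1.5182


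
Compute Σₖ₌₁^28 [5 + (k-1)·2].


aₙ = 5 + (28-1)×2 = 59
Sₙ = n(a₁+aₙ)/2 = 28×(5+59)/2
= 28×64/2 = 896

S_28 = 896


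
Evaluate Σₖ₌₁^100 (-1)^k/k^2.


S = -1 + 1/4 - 1/9 + 1/16 - 1/25 + 1/36 - 1/49 + 1/64 ± ...
= -0.8224
(Full series converges to -π²/12 ≈ -0.8225)

S_100 = -0.8224


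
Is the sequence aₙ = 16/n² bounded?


a₁ = 16, a₂ = 16/4, a₃ = 16/9, ...
0 < aₙ ≤ 16 for all n ≥ 1
The sequence IS bounded

Bounded (0 < aₙ ≤ 16)


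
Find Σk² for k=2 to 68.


Σₖ₌2^68 k² = Σₖ₌₁^68 k² − Σₖ₌₁^1 k²
= 68·69·137/6 − 1·2·3/6
= 107134 − 1 = 107133

Σk² = 107133


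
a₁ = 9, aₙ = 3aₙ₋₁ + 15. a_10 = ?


Computing step by step:
a_1 = 9
a_2 = 42
a_3 = 141
a_4 = 438
a_5 = 1329
a_6 = 4002
a_7 = 12021
a_8 = 36078
a_9 = 108249
a_10 = 324762


a_10 = 324762


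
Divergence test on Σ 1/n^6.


lim(n→∞) 1/n^6 = 0
lim aₙ = 0 → nth-term test is INCONCLUSIVE
(Need other tests; this is actually a convergent p-series with p=6 > 1)

Inconclusive (lim aₙ = 0; need another test)


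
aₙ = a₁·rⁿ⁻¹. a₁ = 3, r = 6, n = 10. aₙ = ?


aₙ = a₁·r^(n-1)
= 3×6^9
= 3×10077696
= 30233088

a_10 = 30233088


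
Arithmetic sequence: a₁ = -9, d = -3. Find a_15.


aₙ = a₁ + (n-1)d
= -9 + (15-1)×-3
= -9 - 42
= -51

a_15 = -51


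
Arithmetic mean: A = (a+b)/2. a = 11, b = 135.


AM = (11 + 135)/2 = 146/2 = 73

AM = 73


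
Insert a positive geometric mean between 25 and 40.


GM = √(25×40) = √1000 = 31.6228

GM = 31.6228


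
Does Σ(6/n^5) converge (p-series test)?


p-series test: Σ c/n^p converges if p > 1, diverges if p ≤ 1 (constant c > 0 doesn't affect convergence).
p = 5
5 > 1 → CONVERGES

Converges (p = 5 > 1)


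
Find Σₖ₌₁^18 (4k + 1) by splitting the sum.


Σ(4k+1) = 4·Σk + 1·n
= 4·171 + 1·18
= 684 + 18 = 702

Σ = 702


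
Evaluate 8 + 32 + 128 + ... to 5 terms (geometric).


Sₙ = 8×(4^5 - 1)/(4 - 1)
= 8×(1024 - 1)/3
= 8×1023/3
= 2728

S_5 = 2728


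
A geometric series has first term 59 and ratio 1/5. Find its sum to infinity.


S∞ = a₁/(1-r) = 59/(1 - 1/5)
= 59/(4/5)
= 295/4

S∞ = 295/4


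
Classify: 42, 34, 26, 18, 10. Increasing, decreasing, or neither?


Differences: -8, -8, -8, -8
All differences < 0 → strictly DECREASING

Monotonically decreasing


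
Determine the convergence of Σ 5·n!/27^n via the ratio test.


aₙ = 5·n!/27^n
a_{n+1}/aₙ = (n+1)!/27^(n+1) × 27^n/n!  (constant 5 cancels)
= (n+1)/27
L = lim(n→∞) (n+1)/27 = ∞
L > 1 → series DIVERGES

Diverges (ratio test: L = ∞ > 1)


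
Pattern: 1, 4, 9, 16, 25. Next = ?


Pattern: perfect squares: n²
Terms: 1, 4, 9, 16, 25
Next term = 36

Next term = 36


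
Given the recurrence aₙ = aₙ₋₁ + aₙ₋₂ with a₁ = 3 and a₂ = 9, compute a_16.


Computing iteratively: 3, 9, 12, 21, 33, 54, 87, 141, 228, 369, 597, 966, ...
a_16 = 6621

a_16 = 6621


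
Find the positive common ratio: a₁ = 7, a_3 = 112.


r^(n-1) = aₙ/a₁
r^2 = 112/7 = 16
r = 16^(1/2)
= ±4; taking r > 0 gives r = 4

r = 4


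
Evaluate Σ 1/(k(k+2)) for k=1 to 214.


1/(k(k+2)) = (1/2)·(1/k - 1/(k+2)) (partial fractions)
Telescoping: Σ = (1/2)·(1 + 1/2 - 1/215 - 1/216) = 69229/92880

Sum = 69229/92880


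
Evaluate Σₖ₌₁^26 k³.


n(n+1)/2 = 26×27/2 = 351
Σk³ = 351² = 123201

Σk³ = 123201


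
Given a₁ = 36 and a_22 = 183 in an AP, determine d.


d = (aₙ - a₁)/(n-1)
= (183 - 36)/(22-1)
= 147/21 = 7

d = 7


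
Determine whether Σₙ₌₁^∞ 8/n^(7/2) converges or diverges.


p-series test: Σ c/n^p converges if p > 1, diverges if p ≤ 1 (constant c > 0 doesn't affect convergence).
p = 7/2
7/2 > 1 → CONVERGES

Converges (p = 7/2 > 1)


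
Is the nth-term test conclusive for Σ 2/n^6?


lim(n→∞) 2/n^6 = 0
lim aₙ = 0 → nth-term test is INCONCLUSIVE
(Need other tests; this is actually a convergent p-series with p=6 > 1)

Inconclusive (lim aₙ = 0; need another test)


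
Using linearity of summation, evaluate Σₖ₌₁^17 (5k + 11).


Σ(5k+11) = 5·Σk + 11·n
= 5·153 + 11·17
= 765 + 187 = 952

Σ = 952


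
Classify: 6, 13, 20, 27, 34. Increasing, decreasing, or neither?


Differences: 7, 7, 7, 7
All differences > 0 → strictly INCREASING

Monotonically increasing


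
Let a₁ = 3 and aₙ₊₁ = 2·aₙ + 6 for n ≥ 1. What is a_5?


Computing step by step:
a_1 = 3
a_2 = 12
a_3 = 30
a_4 = 66
a_5 = 138


a_5 = 138


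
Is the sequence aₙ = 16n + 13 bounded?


aₙ = 16n + 13 → as n→∞, aₙ→∞
No finite upper bound exists
The sequence is UNBOUNDED

Unbounded (aₙ → ∞ as n → ∞)


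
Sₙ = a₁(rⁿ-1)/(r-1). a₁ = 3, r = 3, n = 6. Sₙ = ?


Sₙ = 3×(3^6 - 1)/(3 - 1)
= 3×(729 - 1)/2
= 3×728/2
= 1092

S_6 = 1092


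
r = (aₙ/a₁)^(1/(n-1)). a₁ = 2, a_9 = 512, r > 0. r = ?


r^(n-1) = aₙ/a₁
r^8 = 512/2 = 256
r = 256^(1/8)
= ±2; taking r > 0 gives r = 2

r = 2


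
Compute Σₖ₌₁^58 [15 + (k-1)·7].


aₙ = 15 + (58-1)×7 = 414
Sₙ = n(a₁+aₙ)/2 = 58×(15+414)/2
= 58×429/2 = 12441

S_58 = 12441


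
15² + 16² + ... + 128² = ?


Σₖ₌15^128 k² = Σₖ₌₁^128 k² − Σₖ₌₁^14 k²
= 128·129·257/6 − 14·15·29/6
= 707264 − 1015 = 706249

Σk² = 706249


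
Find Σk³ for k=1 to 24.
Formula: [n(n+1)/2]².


n(n+1)/2 = 24×25/2 = 300
Σk³ = 300² = 90000

Σk³ = 90000


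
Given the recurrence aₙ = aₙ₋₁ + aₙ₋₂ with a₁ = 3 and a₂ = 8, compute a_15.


Computing iteratively: 3, 8, 11, 19, 30, 49, 79, 128, 207, 335, 542, 877, ...
a_15 = 3715

a_15 = 3715


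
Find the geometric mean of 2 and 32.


GM = √(2×32) = √64 = 8

GM = 8


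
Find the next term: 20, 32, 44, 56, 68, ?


Pattern: arithmetic (d=12)
Terms: 20, 32, 44, 56, 68
Next term = 80

Next term = 80


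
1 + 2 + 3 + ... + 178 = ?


n(n+1)/2 = 178×179/2 = 31862/2 = 15931

Σk = 15931


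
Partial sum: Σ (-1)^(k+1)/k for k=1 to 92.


S = 1 - 1/2 + 1/3 - 1/4 + 1/5 - 1/6 + 1/7 - 1/8 ± ...
= 0.6877
(Full series converges to +ln(2) ≈ +0.6931)

S_92 = 0.6877


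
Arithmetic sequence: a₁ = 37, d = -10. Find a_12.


aₙ = a₁ + (n-1)d
= 37 + (12-1)×-10
= 37 - 110
= -73

a_12 = -73


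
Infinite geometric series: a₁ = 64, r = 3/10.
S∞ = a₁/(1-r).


S∞ = a₁/(1-r) = 64/(1 - 3/10)
= 64/(7/10)
= 640/7

S∞ = 640/7


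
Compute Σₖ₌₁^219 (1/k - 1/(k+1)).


Telescoping: adjacent terms cancel.
= 1/1 - 1/220
= 1 - 1/220 = 219/220

Sum = 219/220


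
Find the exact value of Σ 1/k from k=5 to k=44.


Σₖ₌5^44 1/k = 1/5 + 1/6 + 1/7 + ... + 1/44
= 3080733578426640787/1345655451257488800
≈ 2.2894

Sum = 3080733578426640787/1345655451257488800 ≈ 2.2894


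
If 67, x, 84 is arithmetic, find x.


AM = (67 + 84)/2 = 151/2 = 75.5

AM = 75.5


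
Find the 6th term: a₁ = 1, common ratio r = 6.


aₙ = a₁·r^(n-1)
= 1×6^5
= 1×7776
= 7776

a_6 = 7776


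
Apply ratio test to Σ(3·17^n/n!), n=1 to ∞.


aₙ = 3·17^n/n!
a_{n+1}/aₙ = 17^(n+1)/(n+1)! × n!/17^n  (constant 3 cancels)
= 17/(n+1)
L = lim(n→∞) 17/(n+1) = 0
L < 1 → series CONVERGES

Converges (ratio test: L = 0 < 1)


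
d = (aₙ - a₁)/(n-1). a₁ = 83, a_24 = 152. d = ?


d = (aₙ - a₁)/(n-1)
= (152 - 83)/(24-1)
= 69/23 = 3

d = 3


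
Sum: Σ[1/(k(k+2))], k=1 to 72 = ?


1/(k(k+2)) = (1/2)·(1/k - 1/(k+2)) (partial fractions)
Telescoping: Σ = (1/2)·(1 + 1/2 - 1/73 - 1/74) = 1989/2701

Sum = 1989/2701


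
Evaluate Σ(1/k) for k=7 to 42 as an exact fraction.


Σₖ₌7^42 1/k = 1/7 + 1/8 + 1/9 + ... + 1/42
= 5339216043075299/2844937529085600
≈ 1.8767

Sum = 5339216043075299/2844937529085600 ≈ 1.8767


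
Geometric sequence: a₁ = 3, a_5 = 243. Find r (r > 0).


r^(n-1) = aₙ/a₁
r^4 = 243/3 = 81
r = 81^(1/4)
= ±3; taking r > 0 gives r = 3

r = 3


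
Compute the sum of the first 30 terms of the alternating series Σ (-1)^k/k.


S = -1 + 1/2 - 1/3 + 1/4 - 1/5 + 1/6 - 1/7 + 1/8 ± ...
= -0.6768
(Full series converges to -ln(2) ≈ -0.6931)

S_30 = -0.6768


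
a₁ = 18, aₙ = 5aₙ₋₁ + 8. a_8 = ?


Computing step by step:
a_1 = 18
a_2 = 98
a_3 = 498
a_4 = 2498
a_5 = 12498
a_6 = 62498
a_7 = 312498
a_8 = 1562498


a_8 = 1562498


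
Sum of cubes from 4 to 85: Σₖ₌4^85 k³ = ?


Σₖ₌4^85 k³ = [85·86/2]² − [3·4/2]²
= 13359025 − 36 = 13358989

Σk³ = 13358989


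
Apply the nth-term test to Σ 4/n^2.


lim(n→∞) 4/n^2 = 0
lim aₙ = 0 → nth-term test is INCONCLUSIVE
(Need other tests; this is actually a convergent p-series with p=2 > 1)

Inconclusive (lim aₙ = 0; need another test)


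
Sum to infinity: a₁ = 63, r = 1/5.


S∞ = a₁/(1-r) = 63/(1 - 1/5)
= 63/(4/5)
= 315/4

S∞ = 315/4


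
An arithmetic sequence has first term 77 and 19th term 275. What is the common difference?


d = (aₙ - a₁)/(n-1)
= (275 - 77)/(19-1)
= 198/18 = 11

d = 11


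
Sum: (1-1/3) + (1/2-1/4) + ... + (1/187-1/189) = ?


Telescoping with gap 2: two head and two tail terms survive.
= (1 + 1/2) - (1/188 + 1/189)
= 3/2 - 1/188 - 1/189 = 52921/35532

Sum = 52921/35532


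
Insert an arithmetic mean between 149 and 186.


AM = (149 + 186)/2 = 335/2 = 167.5

AM = 167.5


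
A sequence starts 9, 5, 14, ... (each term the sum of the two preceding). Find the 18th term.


Computing iteratively: 9, 5, 14, 19, 33, 52, 85, 137, 222, 359, 581, 940, ...
a_18 = 16868

a_18 = 16868


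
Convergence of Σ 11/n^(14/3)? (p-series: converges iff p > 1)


p-series test: Σ c/n^p converges if p > 1, diverges if p ≤ 1 (constant c > 0 doesn't affect convergence).
p = 14/3
14/3 > 1 → CONVERGES

Converges (p = 14/3 > 1)


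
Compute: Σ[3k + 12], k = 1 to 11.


Σ(3k+12) = 3·Σk + 12·n
= 3·66 + 12·11
= 198 + 132 = 330

Σ = 330


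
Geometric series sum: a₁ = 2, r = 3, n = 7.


Sₙ = 2×(3^7 - 1)/(3 - 1)
= 2×(2187 - 1)/2
= 2×2186/2
= 2186

S_7 = 2186


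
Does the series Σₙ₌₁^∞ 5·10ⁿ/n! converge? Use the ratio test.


aₙ = 5·10^n/n!
a_{n+1}/aₙ = 10^(n+1)/(n+1)! × n!/10^n  (constant 5 cancels)
= 10/(n+1)
L = lim(n→∞) 10/(n+1) = 0
L < 1 → series CONVERGES

Converges (ratio test: L = 0 < 1)


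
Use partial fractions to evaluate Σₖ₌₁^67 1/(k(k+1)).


1/(k(k+1)) = 1/k - 1/(k+1) (partial fractions)
Telescoping: Σ = 1 - 1/68 = 67/68

Sum = 67/68


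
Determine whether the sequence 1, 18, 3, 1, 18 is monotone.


Differences: 17, -15, -2, 17
Difference at position 1 is +17 (> 0) but position 2 is -15 (< 0) — sequence both rises and falls
→ NOT monotonic

Not monotonic


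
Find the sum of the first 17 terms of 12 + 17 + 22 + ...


aₙ = 12 + (17-1)×5 = 92
Sₙ = n(a₁+aₙ)/2 = 17×(12+92)/2
= 17×104/2 = 884

S_17 = 884


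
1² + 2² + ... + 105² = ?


n = 105
n(n+1)(2n+1)/6 = 105×106×211/6
= 2348430/6 = 391405

Σk² = 391405


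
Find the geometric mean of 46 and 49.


GM = √(46×49) = √2254 = 47.4763

GM = 47.4763


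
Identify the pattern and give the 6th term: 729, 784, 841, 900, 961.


Pattern: perfect squares: n²
Terms: 729, 784, 841, 900, 961
Next term = 1024

Next term = 1024


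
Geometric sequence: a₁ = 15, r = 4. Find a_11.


aₙ = a₁·r^(n-1)
= 15×4^10
= 15×1048576
= 15728640

a_11 = 15728640


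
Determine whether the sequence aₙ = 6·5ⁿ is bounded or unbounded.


aₙ = 6·5ⁿ → as n→∞, aₙ→∞ (since base 5 > 1)
No finite upper bound exists
The sequence is UNBOUNDED

Unbounded (aₙ → ∞ as n → ∞)


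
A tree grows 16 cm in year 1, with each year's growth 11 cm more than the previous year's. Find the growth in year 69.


aₙ = a₁ + (n-1)d
= 16 + (69-1)×11
= 16 + 748
= 764

a_69 = 764


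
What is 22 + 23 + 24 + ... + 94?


Σₖ₌22^94 k = Σₖ₌₁^94 k − Σₖ₌₁^21 k
= 94·95/2 − 21·22/2
= 4465 − 231 = 4234

Σk = 4234


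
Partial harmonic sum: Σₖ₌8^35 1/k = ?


Σₖ₌8^35 1/k = 1/8 + 1/9 + 1/10 + ... + 1/35
= 2914184239027/1875370816800
≈ 1.5539

Sum = 2914184239027/1875370816800 ≈ 1.5539


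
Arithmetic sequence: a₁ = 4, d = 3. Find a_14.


aₙ = a₁ + (n-1)d
= 4 + (14-1)×3
= 4 + 39
= 43

a_14 = 43


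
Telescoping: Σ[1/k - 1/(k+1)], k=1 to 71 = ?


Telescoping: adjacent terms cancel.
= 1/1 - 1/72
= 1 - 1/72 = 71/72

Sum = 71/72


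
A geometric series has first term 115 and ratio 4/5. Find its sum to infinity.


S∞ = a₁/(1-r) = 115/(1 - 4/5)
= 115/(1/5)
= 575

S∞ = 575


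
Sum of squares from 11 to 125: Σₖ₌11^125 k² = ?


Σₖ₌11^125 k² = Σₖ₌₁^125 k² − Σₖ₌₁^10 k²
= 125·126·251/6 − 10·11·21/6
= 658875 − 385 = 658490

Σk² = 658490


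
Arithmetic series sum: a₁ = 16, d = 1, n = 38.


aₙ = 16 + (38-1)×1 = 53
Sₙ = n(a₁+aₙ)/2 = 38×(16+53)/2
= 38×69/2 = 1311

S_38 = 1311


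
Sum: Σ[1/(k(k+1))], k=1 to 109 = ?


1/(k(k+1)) = 1/k - 1/(k+1) (partial fractions)
Telescoping: Σ = 1 - 1/110 = 109/110

Sum = 109/110


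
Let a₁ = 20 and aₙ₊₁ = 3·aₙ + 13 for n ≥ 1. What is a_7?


Computing step by step:
a_1 = 20
a_2 = 73
a_3 = 232
a_4 = 709
a_5 = 2140
a_6 = 6433
a_7 = 19312


a_7 = 19312


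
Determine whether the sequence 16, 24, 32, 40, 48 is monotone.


Differences: 8, 8, 8, 8
All differences > 0 → strictly INCREASING

Monotonically increasing


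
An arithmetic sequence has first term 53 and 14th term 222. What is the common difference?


d = (aₙ - a₁)/(n-1)
= (222 - 53)/(14-1)
= 169/13 = 13

d = 13


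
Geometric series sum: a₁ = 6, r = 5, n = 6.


Sₙ = 6×(5^6 - 1)/(5 - 1)
= 6×(15625 - 1)/4
= 6×15624/4
= 23436

S_6 = 23436


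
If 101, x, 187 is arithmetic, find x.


AM = (101 + 187)/2 = 288/2 = 144

AM = 144


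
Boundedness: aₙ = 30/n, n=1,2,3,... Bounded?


a₁ = 30, a₂ = 30/2, a₃ = 30/3, ...
0 < aₙ ≤ 30 for all n ≥ 1
Lower bound: 0, Upper bound: 30
The sequence IS bounded

Bounded (0 < aₙ ≤ 30)


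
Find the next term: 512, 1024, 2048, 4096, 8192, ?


Pattern: powers of 2: 2ⁿ
Terms: 512, 1024, 2048, 4096, 8192
Next term = 16384

Next term = 16384


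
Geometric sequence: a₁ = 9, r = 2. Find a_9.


aₙ = a₁·r^(n-1)
= 9×2^8
= 9×256
= 2304

a_9 = 2304


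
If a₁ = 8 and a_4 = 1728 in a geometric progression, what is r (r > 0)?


r^(n-1) = aₙ/a₁
r^3 = 1728/8 = 216
r = 216^(1/3)
= 6

r = 6


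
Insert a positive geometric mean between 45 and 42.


GM = √(45×42) = √1890 = 43.4741

GM = 43.4741


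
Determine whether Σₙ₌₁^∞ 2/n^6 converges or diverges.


p-series test: Σ c/n^p converges if p > 1, diverges if p ≤ 1 (constant c > 0 doesn't affect convergence).
p = 6
6 > 1 → CONVERGES

Converges (p = 6 > 1)


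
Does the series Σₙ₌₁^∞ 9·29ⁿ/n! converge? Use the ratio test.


aₙ = 9·29^n/n!
a_{n+1}/aₙ = 29^(n+1)/(n+1)! × n!/29^n  (constant 9 cancels)
= 29/(n+1)
L = lim(n→∞) 29/(n+1) = 0
L < 1 → series CONVERGES

Converges (ratio test: L = 0 < 1)


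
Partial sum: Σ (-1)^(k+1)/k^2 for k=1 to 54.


S = 1 - 1/4 + 1/9 - 1/16 + 1/25 - 1/36 + 1/49 - 1/64 ± ...
= 0.8223
(Full series converges to +π²/12 ≈ +0.8225)

S_54 = 0.8223


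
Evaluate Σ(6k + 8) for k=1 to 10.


Σ(6k+8) = 6·Σk + 8·n
= 6·55 + 8·10
= 330 + 80 = 410

Σ = 410


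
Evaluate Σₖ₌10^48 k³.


Σₖ₌10^48 k³ = [48·49/2]² − [9·10/2]²
= 1382976 − 2025 = 1380951

Σk³ = 1380951


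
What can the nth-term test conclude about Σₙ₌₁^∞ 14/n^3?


lim(n→∞) 14/n^3 = 0
lim aₙ = 0 → nth-term test is INCONCLUSIVE
(Need other tests; this is actually a convergent p-series with p=3 > 1)

Inconclusive (lim aₙ = 0; need another test)


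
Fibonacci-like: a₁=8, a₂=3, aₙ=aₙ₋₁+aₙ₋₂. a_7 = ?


Computing iteratively: 8, 3, 11, 14, 25, 39, 64
a_7 = 64

a_7 = 64


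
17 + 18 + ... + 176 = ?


Σₖ₌17^176 k = Σₖ₌₁^176 k − Σₖ₌₁^16 k
= 176·177/2 − 16·17/2
= 15576 − 136 = 15440

Σk = 15440


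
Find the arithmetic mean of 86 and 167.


AM = (86 + 167)/2 = 253/2 = 126.5

AM = 126.5


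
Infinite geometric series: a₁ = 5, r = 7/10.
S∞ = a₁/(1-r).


S∞ = a₁/(1-r) = 5/(1 - 7/10)
= 5/(3/10)
= 50/3

S∞ = 50/3


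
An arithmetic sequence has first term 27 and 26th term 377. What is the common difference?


d = (aₙ - a₁)/(n-1)
= (377 - 27)/(26-1)
= 350/25 = 14

d = 14


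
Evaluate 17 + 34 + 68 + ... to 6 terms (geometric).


Sₙ = 17×(2^6 - 1)/(2 - 1)
= 17×(64 - 1)/1
= 17×63/1
= 1071

S_6 = 1071


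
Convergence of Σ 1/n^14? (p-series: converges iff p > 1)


p-series test: Σ c/n^p converges if p > 1, diverges if p ≤ 1 (constant c > 0 doesn't affect convergence).
p = 14
14 > 1 → CONVERGES

Converges (p = 14 > 1)


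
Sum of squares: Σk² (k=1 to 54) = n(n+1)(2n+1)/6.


n = 54
n(n+1)(2n+1)/6 = 54×55×109/6
= 323730/6 = 53955

Σk² = 53955


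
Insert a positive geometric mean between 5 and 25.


GM = √(5×25) = √125 = 11.1803

GM = 11.1803


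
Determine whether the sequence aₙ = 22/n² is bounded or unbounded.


a₁ = 22, a₂ = 22/4, a₃ = 22/9, ...
0 < aₙ ≤ 22 for all n ≥ 1
The sequence IS bounded

Bounded (0 < aₙ ≤ 22)


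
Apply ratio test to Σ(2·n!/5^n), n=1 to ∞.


aₙ = 2·n!/5^n
a_{n+1}/aₙ = (n+1)!/5^(n+1) × 5^n/n!  (constant 2 cancels)
= (n+1)/5
L = lim(n→∞) (n+1)/5 = ∞
L > 1 → series DIVERGES

Diverges (ratio test: L = ∞ > 1)


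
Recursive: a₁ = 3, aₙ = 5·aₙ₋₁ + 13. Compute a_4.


Computing step by step:
a_1 = 3
a_2 = 28
a_3 = 153
a_4 = 778


a_4 = 778


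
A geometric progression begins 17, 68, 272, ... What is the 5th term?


aₙ = a₁·r^(n-1)
= 17×4^4
= 17×256
= 4352

a_5 = 4352


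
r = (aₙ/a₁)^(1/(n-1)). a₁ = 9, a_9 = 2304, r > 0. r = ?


r^(n-1) = aₙ/a₁
r^8 = 2304/9 = 256
r = 256^(1/8)
= ±2; taking r > 0 gives r = 2

r = 2


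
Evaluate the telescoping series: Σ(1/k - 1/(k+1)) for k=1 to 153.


Telescoping: adjacent terms cancel.
= 1/1 - 1/154
= 1 - 1/154 = 153/154

Sum = 153/154


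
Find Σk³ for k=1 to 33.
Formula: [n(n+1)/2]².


n(n+1)/2 = 33×34/2 = 561
Σk³ = 561² = 314721

Σk³ = 314721


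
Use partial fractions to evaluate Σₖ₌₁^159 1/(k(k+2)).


1/(k(k+2)) = (1/2)·(1/k - 1/(k+2)) (partial fractions)
Telescoping: Σ = (1/2)·(1 + 1/2 - 1/160 - 1/161) = 38319/51520

Sum = 38319/51520


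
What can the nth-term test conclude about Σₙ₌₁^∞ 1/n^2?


lim(n→∞) 1/n^2 = 0
lim aₙ = 0 → nth-term test is INCONCLUSIVE
(Need other tests; this is actually a convergent p-series with p=2 > 1)

Inconclusive (lim aₙ = 0; need another test)


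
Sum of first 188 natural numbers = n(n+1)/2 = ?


n(n+1)/2 = 188×189/2 = 35532/2 = 17766

Σk = 17766


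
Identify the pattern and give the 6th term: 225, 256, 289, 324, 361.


Pattern: perfect squares: n²
Terms: 225, 256, 289, 324, 361
Next term = 400

Next term = 400


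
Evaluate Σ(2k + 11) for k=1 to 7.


Σ(2k+11) = 2·Σk + 11·n
= 2·28 + 11·7
= 56 + 77 = 133

Σ = 133


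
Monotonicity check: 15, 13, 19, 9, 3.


Differences: -2, 6, -10, -6
Difference at position 2 is +6 (> 0) but position 1 is -2 (< 0) — sequence both rises and falls
→ NOT monotonic

Not monotonic


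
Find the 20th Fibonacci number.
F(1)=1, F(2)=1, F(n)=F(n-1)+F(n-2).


Fibonacci sequence: 1, 1, 2, 3, 5, 8, 13, 21, 34, 55, 89, ...
F(20) = 6765

F(20) = 6765


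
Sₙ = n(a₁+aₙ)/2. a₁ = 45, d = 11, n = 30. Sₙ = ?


aₙ = 45 + (30-1)×11 = 364
Sₙ = n(a₁+aₙ)/2 = 30×(45+364)/2
= 30×409/2 = 6135

S_30 = 6135


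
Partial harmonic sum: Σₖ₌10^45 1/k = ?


Σₖ₌10^45 1/k = 1/10 + 1/11 + 1/12 + ... + 1/45
= 14750885361090924169/9419588158802421600
≈ 1.566

Sum = 14750885361090924169/9419588158802421600 ≈ 1.566


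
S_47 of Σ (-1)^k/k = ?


S = -1 + 1/2 - 1/3 + 1/4 - 1/5 + 1/6 - 1/7 + 1/8 ± ...
= -0.7037
(Full series converges to -ln(2) ≈ -0.6931)

S_47 = -0.7037


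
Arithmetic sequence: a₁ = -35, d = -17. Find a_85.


aₙ = a₁ + (n-1)d
= -35 + (85-1)×-17
= -35 - 1428
= -1463

a_85 = -1463


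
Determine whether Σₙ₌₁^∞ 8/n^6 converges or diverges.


p-series test: Σ c/n^p converges if p > 1, diverges if p ≤ 1 (constant c > 0 doesn't affect convergence).
p = 6
6 > 1 → CONVERGES

Converges (p = 6 > 1)


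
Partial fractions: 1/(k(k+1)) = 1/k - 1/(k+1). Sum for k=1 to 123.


1/(k(k+1)) = 1/k - 1/(k+1) (partial fractions)
Telescoping: Σ = 1 - 1/124 = 123/124

Sum = 123/124


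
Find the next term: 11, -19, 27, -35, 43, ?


Pattern: alternating sign, magnitude arithmetic (d=8)
Terms: 11, -19, 27, -35, 43
Next term = -51

Next term = -51


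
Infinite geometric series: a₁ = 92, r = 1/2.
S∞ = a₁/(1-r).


S∞ = a₁/(1-r) = 92/(1 - 1/2)
= 92/(1/2)
= 184

S∞ = 184


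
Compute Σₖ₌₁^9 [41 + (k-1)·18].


aₙ = 41 + (9-1)×18 = 185
Sₙ = n(a₁+aₙ)/2 = 9×(41+185)/2
= 9×226/2 = 1017

S_9 = 1017


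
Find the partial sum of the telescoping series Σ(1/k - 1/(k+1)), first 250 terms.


Telescoping: adjacent terms cancel.
= 1/1 - 1/251
= 1 - 1/251 = 250/251

Sum = 250/251


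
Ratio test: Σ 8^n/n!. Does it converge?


aₙ = 8^n/n!
a_{n+1}/aₙ = 8^(n+1)/(n+1)! × n!/8^n
= 8/(n+1)
L = lim(n→∞) 8/(n+1) = 0
L < 1 → series CONVERGES

Converges (ratio test: L = 0 < 1)


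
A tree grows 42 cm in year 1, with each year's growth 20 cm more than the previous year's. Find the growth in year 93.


aₙ = a₁ + (n-1)d
= 42 + (93-1)×20
= 42 + 1840
= 1882

a_93 = 1882


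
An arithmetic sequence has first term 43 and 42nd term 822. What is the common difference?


d = (aₙ - a₁)/(n-1)
= (822 - 43)/(42-1)
= 779/41 = 19

d = 19


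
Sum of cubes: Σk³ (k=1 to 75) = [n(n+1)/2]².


n(n+1)/2 = 75×76/2 = 2850
Σk³ = 2850² = 8122500

Σk³ = 8122500


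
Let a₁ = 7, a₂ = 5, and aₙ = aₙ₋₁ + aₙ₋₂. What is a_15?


Computing iteratively: 7, 5, 12, 17, 29, 46, 75, 121, 196, 317, 513, 830, ...
a_15 = 3516

a_15 = 3516


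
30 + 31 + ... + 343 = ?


Σₖ₌30^343 k = Σₖ₌₁^343 k − Σₖ₌₁^29 k
= 343·344/2 − 29·30/2
= 58996 − 435 = 58561

Σk = 58561


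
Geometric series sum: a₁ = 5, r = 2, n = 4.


Sₙ = 5×(2^4 - 1)/(2 - 1)
= 5×(16 - 1)/1
= 5×15/1
= 75

S_4 = 75


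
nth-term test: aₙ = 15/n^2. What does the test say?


lim(n→∞) 15/n^2 = 0
lim aₙ = 0 → nth-term test is INCONCLUSIVE
(Need other tests; this is actually a convergent p-series with p=2 > 1)

Inconclusive (lim aₙ = 0; need another test)


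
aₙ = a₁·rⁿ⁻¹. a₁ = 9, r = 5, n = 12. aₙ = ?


aₙ = a₁·r^(n-1)
= 9×5^11
= 9×48828125
= 439453125

a_12 = 439453125


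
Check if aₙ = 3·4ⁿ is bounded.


aₙ = 3·4ⁿ → as n→∞, aₙ→∞ (since base 4 > 1)
No finite upper bound exists
The sequence is UNBOUNDED

Unbounded (aₙ → ∞ as n → ∞)


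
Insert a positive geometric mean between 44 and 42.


GM = √(44×42) = √1848 = 42.9884

GM = 42.9884


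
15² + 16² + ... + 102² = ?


Σₖ₌15^102 k² = Σₖ₌₁^102 k² − Σₖ₌₁^14 k²
= 102·103·205/6 − 14·15·29/6
= 358955 − 1015 = 357940

Σk² = 357940


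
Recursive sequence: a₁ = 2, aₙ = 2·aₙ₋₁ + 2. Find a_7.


Computing step by step:
a_1 = 2
a_2 = 6
a_3 = 14
a_4 = 30
a_5 = 62
a_6 = 126
a_7 = 254


a_7 = 254


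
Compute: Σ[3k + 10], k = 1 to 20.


Σ(3k+10) = 3·Σk + 10·n
= 3·210 + 10·20
= 630 + 200 = 830

Σ = 830


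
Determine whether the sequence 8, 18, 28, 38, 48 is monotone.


Differences: 10, 10, 10, 10
All differences > 0 → strictly INCREASING

Monotonically increasing


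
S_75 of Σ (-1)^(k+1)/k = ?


S = 1 - 1/2 + 1/3 - 1/4 + 1/5 - 1/6 + 1/7 - 1/8 ± ...
= 0.6998
(Full series converges to +ln(2) ≈ +0.6931)

S_75 = 0.6998
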